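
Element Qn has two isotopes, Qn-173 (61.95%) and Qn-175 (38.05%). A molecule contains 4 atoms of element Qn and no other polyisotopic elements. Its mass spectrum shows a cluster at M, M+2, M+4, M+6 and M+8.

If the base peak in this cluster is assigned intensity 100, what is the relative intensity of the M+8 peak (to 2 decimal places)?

Term probabilities: M 0.1473, M+2 0.3619, M+4 0.3334, M+6 0.1365, M+8 0.0210. Base peak = M+2.
P(M+2) = C(4,1) × 0.6195^3 × 0.3805^1 = 4 × 0.23775186 × 0.3805 = 0.361858 (base)
P(M+8) = C(4,4) × 0.6195^0 × 0.3805^4 = 1 × 1.0000 × 0.02096132 = 0.020961
Relative intensity = 0.020961 / 0.361858 × 100 = 5.79

5.79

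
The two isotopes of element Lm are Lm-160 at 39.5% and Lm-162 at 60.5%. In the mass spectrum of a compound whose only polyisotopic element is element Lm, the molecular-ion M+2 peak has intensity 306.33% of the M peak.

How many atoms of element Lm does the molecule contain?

The M+2/M ratio from n Lm atoms is n · q/p = n · 0.605/0.395.
n = 3.0633 × 0.395/0.605 = 2.00 ≈ 2

2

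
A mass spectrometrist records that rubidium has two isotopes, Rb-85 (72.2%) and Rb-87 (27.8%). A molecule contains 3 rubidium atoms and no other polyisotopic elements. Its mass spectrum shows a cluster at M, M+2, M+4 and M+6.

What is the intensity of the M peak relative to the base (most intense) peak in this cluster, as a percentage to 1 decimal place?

(0.722 + 0.278)^3 gives M 0.3764, M+2 0.4348, M+4 0.1674, M+6 0.0215; the largest is M+2.
P(M+2) = C(3,1) × 0.722^2 × 0.278^1 = 3 × 0.521284 × 0.2780 = 0.434751 (base)
P(M) = C(3,0) × 0.722^3 × 0.278^0 = 1 × 0.37636705 × 1.0000 = 0.376367
Relative intensity = 0.376367 / 0.434751 × 100 = 86.6

86.6%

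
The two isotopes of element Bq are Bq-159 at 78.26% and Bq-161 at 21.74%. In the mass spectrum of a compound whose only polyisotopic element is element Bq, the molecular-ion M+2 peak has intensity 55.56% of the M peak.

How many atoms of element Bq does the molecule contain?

For n independent Bq atoms, I(M+2)/I(M) = n · (abundance Bq-161) / (abundance Bq-159) = n · 0.2174/0.7826.
n = 0.5556 × 0.7826/0.2174 = 2.00 ≈ 2

2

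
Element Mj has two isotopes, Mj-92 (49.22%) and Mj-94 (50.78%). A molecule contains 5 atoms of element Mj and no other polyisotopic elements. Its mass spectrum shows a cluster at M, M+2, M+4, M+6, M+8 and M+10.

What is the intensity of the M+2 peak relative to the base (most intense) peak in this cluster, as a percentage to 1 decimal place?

47.0%

(0.4922 + 0.5078)^5 gives M 0.0289, M+2 0.1490, M+4 0.3075, M+6 0.3172, M+8 0.1636, M+10 0.0338; the largest is M+6.
P(M+6) = C(5,3) × 0.4922^2 × 0.5078^3 = 10 × 0.24226084 × 0.13094173 = 0.317221 (base)
P(M+2) = C(5,1) × 0.4922^4 × 0.5078^1 = 5 × 0.05869031 × 0.5078 = 0.149015
Relative intensity = 0.149015 / 0.317221 × 100 = 47.0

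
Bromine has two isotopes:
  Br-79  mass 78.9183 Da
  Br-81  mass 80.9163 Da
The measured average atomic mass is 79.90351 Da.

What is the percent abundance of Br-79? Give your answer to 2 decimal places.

With x = fraction of Br-79 (so Br-81 is 1 − x):
78.9183·x + 80.9163·(1 − x) = 79.90351
(78.9183 − 80.9163)·x = 79.90351 − 80.9163
x = -1.01279 / -1.9980 = 0.50690 → 50.69% Br-79, 49.31% Br-81.

50.69%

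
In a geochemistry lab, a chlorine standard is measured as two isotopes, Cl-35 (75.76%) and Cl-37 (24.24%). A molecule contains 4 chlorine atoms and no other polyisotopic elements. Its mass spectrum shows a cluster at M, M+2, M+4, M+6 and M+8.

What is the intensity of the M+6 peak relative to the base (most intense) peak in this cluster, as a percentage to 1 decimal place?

Binomial terms of (0.7576 + 0.2424)^4: M 0.3294, M+2 0.4216, M+4 0.2023, M+6 0.0432, M+8 0.0035 → M+2 is the base peak.
P(M+2) = C(4,1) × 0.7576^3 × 0.2424^1 = 4 × 0.4348304 × 0.2424 = 0.421612 (base)
P(M+6) = C(4,3) × 0.7576^1 × 0.2424^3 = 4 × 0.7576 × 0.01424288 = 0.043162
Relative intensity = 0.043162 / 0.421612 × 100 = 10.2

10.2%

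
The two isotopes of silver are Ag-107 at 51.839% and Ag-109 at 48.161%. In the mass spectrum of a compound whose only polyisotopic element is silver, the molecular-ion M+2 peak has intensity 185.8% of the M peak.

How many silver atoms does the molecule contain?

2

With n Ag atoms, P(M+2)/P(M) = C(n,1)·p^(n−1)q / p^n = n·q/p = n · 0.48161/0.51839.
n = 1.858 × 0.51839/0.48161 = 2.00 ≈ 2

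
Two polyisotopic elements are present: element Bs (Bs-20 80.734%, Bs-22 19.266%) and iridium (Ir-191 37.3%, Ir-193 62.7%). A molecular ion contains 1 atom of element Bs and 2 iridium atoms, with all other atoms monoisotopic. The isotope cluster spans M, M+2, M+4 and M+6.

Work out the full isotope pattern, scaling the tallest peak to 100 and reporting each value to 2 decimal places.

Element Bs pattern (n=1): 0.80734 : 0.19266
Iridium pattern (n=2): 0.139129 : 0.467742 : 0.393129
Convolve the two distributions (both contribute in 2-u steps):
  M: 0.80734×0.139129 = 0.112324
  M+2: 0.80734×0.467742 + 0.19266×0.139129 = 0.404431
  M+4: 0.80734×0.393129 + 0.19266×0.467742 = 0.407504
  M+6: 0.19266×0.393129 = 0.075740
Scale to base peak (0.407504) = 100: 27.56 : 99.25 : 100.00 : 18.59

27.56 : 99.25 : 100.00 : 18.59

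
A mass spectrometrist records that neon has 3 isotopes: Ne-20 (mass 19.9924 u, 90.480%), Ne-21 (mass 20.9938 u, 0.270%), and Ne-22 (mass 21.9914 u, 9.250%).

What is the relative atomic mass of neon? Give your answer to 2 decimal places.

20.18 u

Weight each isotope mass by its fractional abundance: 0.90480 × 19.9924 + 0.00270 × 20.9938 + 0.09250 × 21.9914
= 18.08912 + 0.05668 + 2.03420 = 20.18000 u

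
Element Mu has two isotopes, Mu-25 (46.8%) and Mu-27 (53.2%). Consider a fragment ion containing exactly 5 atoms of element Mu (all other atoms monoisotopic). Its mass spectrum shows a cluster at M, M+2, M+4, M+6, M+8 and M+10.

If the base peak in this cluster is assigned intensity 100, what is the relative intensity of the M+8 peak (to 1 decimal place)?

56.8

(0.468 + 0.532)^5 gives M 0.0225, M+2 0.1276, M+4 0.2901, M+6 0.3298, M+8 0.1874, M+10 0.0426; the largest is M+6.
P(M+6) = C(5,3) × 0.468^2 × 0.532^3 = 10 × 0.219024 × 0.15056877 = 0.329782 (base)
P(M+8) = C(5,4) × 0.468^1 × 0.532^4 = 5 × 0.4680 × 0.08010258 = 0.187440
Relative intensity = 0.187440 / 0.329782 × 100 = 56.8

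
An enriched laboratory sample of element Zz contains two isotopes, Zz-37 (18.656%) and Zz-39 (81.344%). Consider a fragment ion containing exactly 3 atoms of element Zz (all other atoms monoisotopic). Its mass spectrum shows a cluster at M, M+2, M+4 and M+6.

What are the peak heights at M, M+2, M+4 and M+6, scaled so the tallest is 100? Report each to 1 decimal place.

1.2 : 15.8 : 68.8 : 100.0

Each Zz atom is independently Zz-37 (p = 0.18656) or Zz-39 (q = 0.81344); the cluster is the binomial expansion (p + q)^3.
P(M) = 0.18656^3 = 0.006493
P(M+2) = 3 × 0.18656^2 × 0.81344^1 = 0.084934
P(M+4) = 3 × 0.18656^1 × 0.81344^2 = 0.370332
P(M+6) = 0.81344^3 = 0.538241
The M+6 peak is largest (0.538241); scaling to 100 gives 1.2 : 15.8 : 68.8 : 100.0.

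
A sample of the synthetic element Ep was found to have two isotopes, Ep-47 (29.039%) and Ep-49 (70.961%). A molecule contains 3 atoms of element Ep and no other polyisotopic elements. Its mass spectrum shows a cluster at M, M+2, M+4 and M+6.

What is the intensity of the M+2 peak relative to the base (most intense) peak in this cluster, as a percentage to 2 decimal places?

Term probabilities: M 0.0245, M+2 0.1795, M+4 0.4387, M+6 0.3573. Base peak = M+4.
P(M+4) = C(3,2) × 0.29039^1 × 0.70961^2 = 3 × 0.29039 × 0.50354635 = 0.438674 (base)
P(M+2) = C(3,1) × 0.29039^2 × 0.70961^1 = 3 × 0.08432635 × 0.70961 = 0.179516
Relative intensity = 0.179516 / 0.438674 × 100 = 40.92

40.92%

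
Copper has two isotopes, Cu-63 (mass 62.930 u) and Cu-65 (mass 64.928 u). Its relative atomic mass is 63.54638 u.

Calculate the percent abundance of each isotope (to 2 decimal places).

With x = fraction of Cu-63 (so Cu-65 is 1 − x):
62.930·x + 64.928·(1 − x) = 63.54638
(62.930 − 64.928)·x = 63.54638 − 64.928
x = -1.38162 / -1.998 = 0.69150 → 69.15% Cu-63, 30.85% Cu-65.

Cu-63: 69.15%, Cu-65: 30.85%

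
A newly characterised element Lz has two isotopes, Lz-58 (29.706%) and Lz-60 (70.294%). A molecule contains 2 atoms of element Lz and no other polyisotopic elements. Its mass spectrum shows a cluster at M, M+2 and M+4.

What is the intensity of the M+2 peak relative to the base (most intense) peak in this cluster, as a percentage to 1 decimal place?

Term probabilities: M 0.0882, M+2 0.4176, M+4 0.4941. Base peak = M+4.
P(M+4) = C(2,2) × 0.29706^0 × 0.70294^2 = 1 × 1.0000 × 0.49412464 = 0.494125 (base)
P(M+2) = C(2,1) × 0.29706^1 × 0.70294^1 = 2 × 0.29706 × 0.70294 = 0.417631
Relative intensity = 0.417631 / 0.494125 × 100 = 84.5

84.5%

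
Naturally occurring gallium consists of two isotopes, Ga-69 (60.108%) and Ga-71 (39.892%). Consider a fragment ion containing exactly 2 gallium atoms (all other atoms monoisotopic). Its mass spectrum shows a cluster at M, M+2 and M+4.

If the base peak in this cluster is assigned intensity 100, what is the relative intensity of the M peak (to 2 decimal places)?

75.34

Term probabilities: M 0.3613, M+2 0.4796, M+4 0.1591. Base peak = M+2.
P(M+2) = C(2,1) × 0.60108^1 × 0.39892^1 = 2 × 0.60108 × 0.39892 = 0.479566 (base)
P(M) = C(2,0) × 0.60108^2 × 0.39892^0 = 1 × 0.36129717 × 1.0000 = 0.361297
Relative intensity = 0.361297 / 0.479566 × 100 = 75.34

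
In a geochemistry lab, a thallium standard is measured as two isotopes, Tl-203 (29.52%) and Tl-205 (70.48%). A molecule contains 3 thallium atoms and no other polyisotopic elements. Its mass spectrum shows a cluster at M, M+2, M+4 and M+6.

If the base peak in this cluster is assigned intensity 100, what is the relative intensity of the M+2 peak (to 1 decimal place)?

41.9

Term probabilities: M 0.0257, M+2 0.1843, M+4 0.4399, M+6 0.3501. Base peak = M+4.
P(M+4) = C(3,2) × 0.2952^1 × 0.7048^2 = 3 × 0.2952 × 0.49674304 = 0.439916 (base)
P(M+2) = C(3,1) × 0.2952^2 × 0.7048^1 = 3 × 0.08714304 × 0.7048 = 0.184255
Relative intensity = 0.184255 / 0.439916 × 100 = 41.9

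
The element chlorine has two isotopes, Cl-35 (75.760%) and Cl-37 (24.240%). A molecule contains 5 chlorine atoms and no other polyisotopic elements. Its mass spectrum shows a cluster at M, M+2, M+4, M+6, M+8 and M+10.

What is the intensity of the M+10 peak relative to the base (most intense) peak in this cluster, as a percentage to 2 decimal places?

(0.75760 + 0.24240)^5 gives M 0.2496, M+2 0.3993, M+4 0.2555, M+6 0.0817, M+8 0.0131, M+10 0.0008; the largest is M+2.
P(M+2) = C(5,1) × 0.75760^4 × 0.24240^1 = 5 × 0.32942751 × 0.2424 = 0.399266 (base)
P(M+10) = C(5,5) × 0.75760^0 × 0.24240^5 = 1 × 1.0000 × 0.00083688 = 0.000837
Relative intensity = 0.000837 / 0.399266 × 100 = 0.21

0.21%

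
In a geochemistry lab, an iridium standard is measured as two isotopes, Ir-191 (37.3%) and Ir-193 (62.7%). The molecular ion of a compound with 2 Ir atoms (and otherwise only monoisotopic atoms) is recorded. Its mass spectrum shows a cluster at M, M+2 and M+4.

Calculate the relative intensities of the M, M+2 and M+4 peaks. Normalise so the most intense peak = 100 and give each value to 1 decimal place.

29.7 : 100.0 : 84.0

Each Ir atom is independently Ir-191 (p = 0.373) or Ir-193 (q = 0.627); the cluster is the binomial expansion (p + q)^2.
P(M) = 0.373^2 = 0.139129
P(M+2) = 2 × 0.373^1 × 0.627^1 = 0.467742
P(M+4) = 0.627^2 = 0.393129
The M+2 peak is largest (0.467742); scaling to 100 gives 29.7 : 100.0 : 84.0.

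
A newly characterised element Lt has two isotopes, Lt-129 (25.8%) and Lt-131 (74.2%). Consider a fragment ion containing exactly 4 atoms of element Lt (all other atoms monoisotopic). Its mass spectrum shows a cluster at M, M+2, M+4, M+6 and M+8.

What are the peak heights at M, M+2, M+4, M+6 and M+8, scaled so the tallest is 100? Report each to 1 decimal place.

Expanding (0.258 + 0.742)^4:
P(M) = 0.258^4 = 0.004431
P(M+2) = 4 × 0.258^3 × 0.742^1 = 0.050971
P(M+4) = 6 × 0.258^2 × 0.742^2 = 0.219886
P(M+6) = 4 × 0.258^1 × 0.742^3 = 0.421591
P(M+8) = 0.742^4 = 0.303121
The M+6 peak is largest (0.421591); scaling to 100 gives 1.1 : 12.1 : 52.2 : 100.0 : 71.9.

1.1 : 12.1 : 52.2 : 100.0 : 71.9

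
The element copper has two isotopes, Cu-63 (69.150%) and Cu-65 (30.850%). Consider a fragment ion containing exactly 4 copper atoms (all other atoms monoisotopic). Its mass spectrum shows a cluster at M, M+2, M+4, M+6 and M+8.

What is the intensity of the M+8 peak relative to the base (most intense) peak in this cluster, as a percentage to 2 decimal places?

Term probabilities: M 0.2286, M+2 0.4080, M+4 0.2731, M+6 0.0812, M+8 0.0091. Base peak = M+2.
P(M+2) = C(4,1) × 0.69150^3 × 0.30850^1 = 4 × 0.33065611 × 0.3085 = 0.408030 (base)
P(M+8) = C(4,4) × 0.69150^0 × 0.30850^4 = 1 × 1.0000 × 0.00905776 = 0.009058
Relative intensity = 0.009058 / 0.408030 × 100 = 2.22

2.22%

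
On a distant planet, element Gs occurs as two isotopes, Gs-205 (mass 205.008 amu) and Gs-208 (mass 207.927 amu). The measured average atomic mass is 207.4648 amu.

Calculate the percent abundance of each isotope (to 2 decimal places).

With x = fraction of Gs-205 (so Gs-208 is 1 − x):
205.008·x + 207.927·(1 − x) = 207.4648
(205.008 − 207.927)·x = 207.4648 − 207.927
x = -0.4622 / -2.919 = 0.15834 → 15.83% Gs-205, 84.17% Gs-208.

Gs-205: 15.83%, Gs-208: 84.17%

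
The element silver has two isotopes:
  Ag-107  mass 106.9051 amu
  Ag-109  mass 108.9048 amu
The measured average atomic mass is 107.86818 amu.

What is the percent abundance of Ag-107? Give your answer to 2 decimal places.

51.84%

Let x be the fractional abundance of Ag-107; then Ag-109 has abundance 1 − x.
106.9051·x + 108.9048·(1 − x) = 107.86818
(106.9051 − 108.9048)·x = 107.86818 − 108.9048
x = -1.03662 / -1.9997 = 0.51839 → 51.84% Ag-107, 48.16% Ag-109.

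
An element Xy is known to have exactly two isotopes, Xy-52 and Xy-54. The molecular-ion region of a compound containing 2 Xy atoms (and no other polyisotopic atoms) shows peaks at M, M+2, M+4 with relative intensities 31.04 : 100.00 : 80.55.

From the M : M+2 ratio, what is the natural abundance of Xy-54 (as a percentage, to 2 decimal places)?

Write p for the Xy-52 fraction. I(M+2)/I(M) = [C(2,1)·p^1·(1−p)] / p^2 = 2·(1−p)/p = 100.00/31.04 = 3.2216
(1−p)/p = 3.2216/2 = 1.6108  ⇒  p = 1/(1 + 1.6108) = 0.3830
Xy-52: 38.30%, Xy-54: 61.70%.

61.70%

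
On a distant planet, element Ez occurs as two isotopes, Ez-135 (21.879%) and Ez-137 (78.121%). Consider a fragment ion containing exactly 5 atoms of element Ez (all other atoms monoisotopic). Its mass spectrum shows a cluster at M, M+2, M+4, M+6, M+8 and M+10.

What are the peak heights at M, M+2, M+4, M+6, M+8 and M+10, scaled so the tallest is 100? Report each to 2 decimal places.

0.12 : 2.20 : 15.69 : 56.01 : 100.00 : 71.41

Each Ez atom is independently Ez-135 (p = 0.21879) or Ez-137 (q = 0.78121); the cluster is the binomial expansion (p + q)^5.
P(M) = 0.21879^5 = 0.000501
P(M+2) = 5 × 0.21879^4 × 0.78121^1 = 0.008951
P(M+4) = 10 × 0.21879^3 × 0.78121^2 = 0.063917
P(M+6) = 10 × 0.21879^2 × 0.78121^3 = 0.228222
P(M+8) = 5 × 0.21879^1 × 0.78121^4 = 0.407445
P(M+10) = 0.78121^5 = 0.290964
The M+8 peak is largest (0.407445); scaling to 100 gives 0.12 : 2.20 : 15.69 : 56.01 : 100.00 : 71.41.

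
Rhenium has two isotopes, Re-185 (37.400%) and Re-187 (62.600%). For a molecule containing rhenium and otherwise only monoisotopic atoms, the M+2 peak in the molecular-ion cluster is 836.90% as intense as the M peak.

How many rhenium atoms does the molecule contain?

5

The M+2/M ratio from n Re atoms is n · q/p = n · 0.62600/0.37400.
n = 8.3690 × 0.37400/0.62600 = 5.00 ≈ 5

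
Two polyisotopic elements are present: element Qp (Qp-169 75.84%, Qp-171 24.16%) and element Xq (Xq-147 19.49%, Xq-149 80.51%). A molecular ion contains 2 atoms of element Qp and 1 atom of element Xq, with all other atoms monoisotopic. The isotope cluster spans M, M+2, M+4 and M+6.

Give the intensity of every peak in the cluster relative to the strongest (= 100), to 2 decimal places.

Element Qp pattern (n=2): 0.57517056 : 0.36645888 : 0.05837056
Element Xq pattern (n=1): 0.1949 : 0.8051
Convolve the two distributions (both contribute in 2-u steps):
  M: 0.57517056×0.1949 = 0.112101
  M+2: 0.57517056×0.8051 + 0.36645888×0.1949 = 0.534493
  M+4: 0.36645888×0.8051 + 0.05837056×0.1949 = 0.306412
  M+6: 0.05837056×0.8051 = 0.046994
Scale to base peak (0.534493) = 100: 20.97 : 100.00 : 57.33 : 8.79

20.97 : 100.00 : 57.33 : 8.79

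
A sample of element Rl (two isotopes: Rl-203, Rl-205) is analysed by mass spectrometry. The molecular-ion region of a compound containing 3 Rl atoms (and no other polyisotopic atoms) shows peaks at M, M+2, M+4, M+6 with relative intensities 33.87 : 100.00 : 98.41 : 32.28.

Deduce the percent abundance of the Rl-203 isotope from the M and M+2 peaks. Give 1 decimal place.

Let p = fractional abundance of Rl-203. I(M+2)/I(M) = [C(3,1)·p^2·(1−p)] / p^3 = 3·(1−p)/p = 100.00/33.87 = 2.9525
(1−p)/p = 2.9525/3 = 0.9842  ⇒  p = 1/(1 + 0.9842) = 0.5040
Rl-203: 50.4%, Rl-205: 49.6%.

50.4%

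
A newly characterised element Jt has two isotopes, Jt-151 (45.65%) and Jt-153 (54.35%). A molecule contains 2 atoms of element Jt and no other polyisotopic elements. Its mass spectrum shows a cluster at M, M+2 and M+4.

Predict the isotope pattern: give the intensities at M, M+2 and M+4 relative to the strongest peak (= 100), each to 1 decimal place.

42.0 : 100.0 : 59.5

The 2 Jt atoms are independent, so intensities follow the terms of (0.4565 + 0.5435)^2.
P(M) = 0.4565^2 = 0.208392
P(M+2) = 2 × 0.4565^1 × 0.5435^1 = 0.496216
P(M+4) = 0.5435^2 = 0.295392
The M+2 peak is largest (0.496216); scaling to 100 gives 42.0 : 100.0 : 59.5.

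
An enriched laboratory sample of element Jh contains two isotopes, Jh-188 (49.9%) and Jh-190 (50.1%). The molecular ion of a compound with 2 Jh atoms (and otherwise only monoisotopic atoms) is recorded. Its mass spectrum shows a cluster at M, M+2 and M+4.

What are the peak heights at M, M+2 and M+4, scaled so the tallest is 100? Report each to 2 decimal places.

Expanding (0.499 + 0.501)^2:
P(M) = 0.499^2 = 0.249001
P(M+2) = 2 × 0.499^1 × 0.501^1 = 0.499998
P(M+4) = 0.501^2 = 0.251001
The M+2 peak is largest (0.499998); scaling to 100 gives 49.80 : 100.00 : 50.20.

49.80 : 100.00 : 50.20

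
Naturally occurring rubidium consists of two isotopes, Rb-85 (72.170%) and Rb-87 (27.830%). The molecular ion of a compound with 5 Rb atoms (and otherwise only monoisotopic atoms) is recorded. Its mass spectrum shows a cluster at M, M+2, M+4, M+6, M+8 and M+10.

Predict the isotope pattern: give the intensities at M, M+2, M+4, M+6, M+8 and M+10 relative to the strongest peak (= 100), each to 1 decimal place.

51.9 : 100.0 : 77.1 : 29.7 : 5.7 : 0.4

Each Rb atom is independently Rb-85 (p = 0.72170) or Rb-87 (q = 0.27830); the cluster is the binomial expansion (p + q)^5.
P(M) = 0.72170^5 = 0.195787
P(M+2) = 5 × 0.72170^4 × 0.27830^1 = 0.377494
P(M+4) = 10 × 0.72170^3 × 0.27830^2 = 0.291136
P(M+6) = 10 × 0.72170^2 × 0.27830^3 = 0.112267
P(M+8) = 5 × 0.72170^1 × 0.27830^4 = 0.021646
P(M+10) = 0.27830^5 = 0.001669
The M+2 peak is largest (0.377494); scaling to 100 gives 51.9 : 100.0 : 77.1 : 29.7 : 5.7 : 0.4.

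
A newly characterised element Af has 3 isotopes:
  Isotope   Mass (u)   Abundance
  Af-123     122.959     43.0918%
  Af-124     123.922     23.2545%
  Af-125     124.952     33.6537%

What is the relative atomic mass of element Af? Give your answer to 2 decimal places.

The abundance-weighted mean is 0.430918 × 122.959 + 0.232545 × 123.922 + 0.336537 × 124.952
= 52.9852 + 28.8174 + 42.0510 = 123.8536 u

123.85 u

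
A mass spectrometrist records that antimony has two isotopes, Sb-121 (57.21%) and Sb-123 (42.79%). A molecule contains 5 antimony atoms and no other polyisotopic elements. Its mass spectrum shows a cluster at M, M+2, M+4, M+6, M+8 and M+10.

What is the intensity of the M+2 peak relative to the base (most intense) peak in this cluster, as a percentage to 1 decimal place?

Binomial terms of (0.5721 + 0.4279)^5: M 0.0613, M+2 0.2292, M+4 0.3428, M+6 0.2564, M+8 0.0959, M+10 0.0143 → M+4 is the base peak.
P(M+4) = C(5,2) × 0.5721^3 × 0.4279^2 = 10 × 0.18724742 × 0.18309841 = 0.342847 (base)
P(M+2) = C(5,1) × 0.5721^4 × 0.4279^1 = 5 × 0.10712425 × 0.4279 = 0.229192
Relative intensity = 0.229192 / 0.342847 × 100 = 66.8

66.8%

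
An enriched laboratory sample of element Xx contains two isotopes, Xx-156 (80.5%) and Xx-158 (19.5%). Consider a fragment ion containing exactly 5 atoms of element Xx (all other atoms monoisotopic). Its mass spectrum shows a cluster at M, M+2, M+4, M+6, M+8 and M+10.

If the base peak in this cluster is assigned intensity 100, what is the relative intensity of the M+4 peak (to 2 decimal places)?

48.45

Binomial terms of (0.805 + 0.195)^5: M 0.3380, M+2 0.4094, M+4 0.1984, M+6 0.0481, M+8 0.0058, M+10 0.0003 → M+2 is the base peak.
P(M+2) = C(5,1) × 0.805^4 × 0.195^1 = 5 × 0.4199364 × 0.1950 = 0.409438 (base)
P(M+4) = C(5,2) × 0.805^3 × 0.195^2 = 10 × 0.52166013 × 0.038025 = 0.198361
Relative intensity = 0.198361 / 0.409438 × 100 = 48.45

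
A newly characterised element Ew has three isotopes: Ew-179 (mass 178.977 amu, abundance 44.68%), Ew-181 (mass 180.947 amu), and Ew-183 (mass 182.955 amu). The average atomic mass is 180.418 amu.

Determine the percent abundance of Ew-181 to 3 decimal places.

37.830%

Let x and y be the fractions of Ew-181 and Ew-183. Then x + y = 1 − 0.4468 = 0.5532 and 180.947x + 182.955y = 180.418 − 0.4468×178.977 = 100.4510764.
Substituting: 180.947x + 182.955(0.5532 − x) = 100.4510764
(180.947 − 182.955)x = -0.7596296  ⇒  x = 0.37830, y = 0.17490
Ew-181: 37.830%, Ew-183: 17.490%.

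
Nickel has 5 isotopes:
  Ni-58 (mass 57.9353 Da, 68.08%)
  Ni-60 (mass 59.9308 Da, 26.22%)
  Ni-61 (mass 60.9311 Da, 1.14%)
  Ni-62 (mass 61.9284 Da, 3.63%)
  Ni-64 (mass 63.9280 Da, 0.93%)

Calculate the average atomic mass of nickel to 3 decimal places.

Average mass = Σ (abundance × isotope mass) = 0.6808 × 57.9353 + 0.2622 × 59.9308 + 0.0114 × 60.9311 + 0.0363 × 61.9284 + 0.0093 × 63.9280
= 39.44235 + 15.71386 + 0.69461 + 2.24800 + 0.59453 = 58.69335 Da

58.693 Da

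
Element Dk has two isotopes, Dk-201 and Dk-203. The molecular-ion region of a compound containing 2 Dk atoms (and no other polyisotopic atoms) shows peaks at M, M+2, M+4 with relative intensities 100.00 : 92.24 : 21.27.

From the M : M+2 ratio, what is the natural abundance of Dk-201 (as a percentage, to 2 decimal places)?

Let p = fractional abundance of Dk-201. I(M+2)/I(M) = [C(2,1)·p^1·(1−p)] / p^2 = 2·(1−p)/p = 92.24/100.00 = 0.9224
(1−p)/p = 0.9224/2 = 0.4612  ⇒  p = 1/(1 + 0.4612) = 0.6844
Dk-201: 68.44%, Dk-203: 31.56%.

68.44%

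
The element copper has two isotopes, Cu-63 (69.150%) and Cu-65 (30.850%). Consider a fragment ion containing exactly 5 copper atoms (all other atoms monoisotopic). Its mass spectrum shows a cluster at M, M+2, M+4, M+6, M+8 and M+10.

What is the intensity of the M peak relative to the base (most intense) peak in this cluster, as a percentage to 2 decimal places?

44.83%

Term probabilities: M 0.1581, M+2 0.3527, M+4 0.3147, M+6 0.1404, M+8 0.0313, M+10 0.0028. Base peak = M+2.
P(M+2) = C(5,1) × 0.69150^4 × 0.30850^1 = 5 × 0.2286487 × 0.3085 = 0.352691 (base)
P(M) = C(5,0) × 0.69150^5 × 0.30850^0 = 1 × 0.15811058 × 1.0000 = 0.158111
Relative intensity = 0.158111 / 0.352691 × 100 = 44.83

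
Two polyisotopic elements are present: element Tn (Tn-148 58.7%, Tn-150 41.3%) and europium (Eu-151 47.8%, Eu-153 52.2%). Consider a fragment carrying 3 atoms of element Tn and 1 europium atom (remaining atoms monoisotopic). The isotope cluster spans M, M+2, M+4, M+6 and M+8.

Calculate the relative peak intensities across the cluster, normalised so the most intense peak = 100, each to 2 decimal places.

Element Tn pattern (n=3): 0.202262 : 0.42692099 : 0.30037201 : 0.070445
Europium pattern (n=1): 0.4780 : 0.5220
Convolve the two distributions (both contribute in 2-u steps):
  M: 0.202262×0.4780 = 0.096681
  M+2: 0.202262×0.5220 + 0.42692099×0.4780 = 0.309649
  M+4: 0.42692099×0.5220 + 0.30037201×0.4780 = 0.366431
  M+6: 0.30037201×0.5220 + 0.070445×0.4780 = 0.190467
  M+8: 0.070445×0.5220 = 0.036772
Scale to base peak (0.366431) = 100: 26.38 : 84.50 : 100.00 : 51.98 : 10.04

26.38 : 84.50 : 100.00 : 51.98 : 10.04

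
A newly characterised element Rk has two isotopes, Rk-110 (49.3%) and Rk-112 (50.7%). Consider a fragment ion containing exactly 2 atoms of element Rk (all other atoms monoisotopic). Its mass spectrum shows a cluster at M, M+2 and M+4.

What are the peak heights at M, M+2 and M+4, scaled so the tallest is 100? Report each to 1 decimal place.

Expanding (0.493 + 0.507)^2:
P(M) = 0.493^2 = 0.243049
P(M+2) = 2 × 0.493^1 × 0.507^1 = 0.499902
P(M+4) = 0.507^2 = 0.257049
The M+2 peak is largest (0.499902); scaling to 100 gives 48.6 : 100.0 : 51.4.

48.6 : 100.0 : 51.4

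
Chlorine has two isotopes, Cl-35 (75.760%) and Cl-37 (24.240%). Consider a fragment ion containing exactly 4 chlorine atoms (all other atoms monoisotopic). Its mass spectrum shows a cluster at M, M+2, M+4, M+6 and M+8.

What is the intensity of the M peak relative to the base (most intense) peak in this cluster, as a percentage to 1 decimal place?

78.1%

(0.75760 + 0.24240)^4 gives M 0.3294, M+2 0.4216, M+4 0.2023, M+6 0.0432, M+8 0.0035; the largest is M+2.
P(M+2) = C(4,1) × 0.75760^3 × 0.24240^1 = 4 × 0.4348304 × 0.2424 = 0.421612 (base)
P(M) = C(4,0) × 0.75760^4 × 0.24240^0 = 1 × 0.32942751 × 1.0000 = 0.329428
Relative intensity = 0.329428 / 0.421612 × 100 = 78.1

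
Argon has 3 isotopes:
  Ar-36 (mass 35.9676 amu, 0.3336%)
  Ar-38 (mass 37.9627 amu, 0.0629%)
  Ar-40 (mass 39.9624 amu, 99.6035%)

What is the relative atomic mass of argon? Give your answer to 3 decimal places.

39.948 amu

Weight each isotope mass by its fractional abundance: 0.003336 × 35.9676 + 0.000629 × 37.9627 + 0.996035 × 39.9624
= 0.11999 + 0.02388 + 39.80395 = 39.94782 amu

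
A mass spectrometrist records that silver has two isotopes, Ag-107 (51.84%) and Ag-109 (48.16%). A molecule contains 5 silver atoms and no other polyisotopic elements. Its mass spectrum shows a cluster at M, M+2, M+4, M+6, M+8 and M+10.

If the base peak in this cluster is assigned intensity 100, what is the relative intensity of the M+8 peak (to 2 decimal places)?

(0.5184 + 0.4816)^5 gives M 0.0374, M+2 0.1739, M+4 0.3231, M+6 0.3002, M+8 0.1394, M+10 0.0259; the largest is M+4.
P(M+4) = C(5,2) × 0.5184^3 × 0.4816^2 = 10 × 0.13931407 × 0.23193856 = 0.323123 (base)
P(M+8) = C(5,4) × 0.5184^1 × 0.4816^4 = 5 × 0.5184 × 0.0537955 = 0.139438
Relative intensity = 0.139438 / 0.323123 × 100 = 43.15

43.15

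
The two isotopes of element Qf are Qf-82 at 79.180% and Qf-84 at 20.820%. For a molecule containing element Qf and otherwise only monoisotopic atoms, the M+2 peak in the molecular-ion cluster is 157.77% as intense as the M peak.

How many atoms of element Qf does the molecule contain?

With n Qf atoms, P(M+2)/P(M) = C(n,1)·p^(n−1)q / p^n = n·q/p = n · 0.20820/0.79180.
n = 1.5777 × 0.79180/0.20820 = 6.00 ≈ 6

6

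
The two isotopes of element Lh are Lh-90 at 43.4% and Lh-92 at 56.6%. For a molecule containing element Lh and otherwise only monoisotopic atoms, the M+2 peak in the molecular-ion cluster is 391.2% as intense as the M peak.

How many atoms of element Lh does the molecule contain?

The M+2/M ratio from n Lh atoms is n · q/p = n · 0.566/0.434.
n = 3.912 × 0.434/0.566 = 3.00 ≈ 3

3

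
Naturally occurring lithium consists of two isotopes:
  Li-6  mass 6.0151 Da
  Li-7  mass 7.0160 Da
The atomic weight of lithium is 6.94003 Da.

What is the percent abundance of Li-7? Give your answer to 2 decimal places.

Writing the weighted mean with unknown fraction x of Li-6:
6.0151·x + 7.0160·(1 − x) = 6.94003
(6.0151 − 7.0160)·x = 6.94003 − 7.0160
x = -0.07597 / -1.0009 = 0.07590 → 7.59% Li-6, 92.41% Li-7.

92.41%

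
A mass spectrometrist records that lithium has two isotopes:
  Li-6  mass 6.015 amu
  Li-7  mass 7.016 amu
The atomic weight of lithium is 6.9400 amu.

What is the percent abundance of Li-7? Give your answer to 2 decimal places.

92.41%

With x = fraction of Li-6 (so Li-7 is 1 − x):
6.015·x + 7.016·(1 − x) = 6.9400
(6.015 − 7.016)·x = 6.9400 − 7.016
x = -0.0760 / -1.001 = 0.07592 → 7.59% Li-6, 92.41% Li-7.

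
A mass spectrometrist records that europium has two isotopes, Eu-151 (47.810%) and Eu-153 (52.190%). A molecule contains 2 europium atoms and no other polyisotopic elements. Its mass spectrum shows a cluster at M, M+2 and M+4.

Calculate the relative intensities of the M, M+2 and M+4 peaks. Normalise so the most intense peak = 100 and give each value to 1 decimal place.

45.8 : 100.0 : 54.6

The 2 Eu atoms are independent, so intensities follow the terms of (0.47810 + 0.52190)^2.
P(M) = 0.47810^2 = 0.228580
P(M+2) = 2 × 0.47810^1 × 0.52190^1 = 0.499041
P(M+4) = 0.52190^2 = 0.272380
The M+2 peak is largest (0.499041); scaling to 100 gives 45.8 : 100.0 : 54.6.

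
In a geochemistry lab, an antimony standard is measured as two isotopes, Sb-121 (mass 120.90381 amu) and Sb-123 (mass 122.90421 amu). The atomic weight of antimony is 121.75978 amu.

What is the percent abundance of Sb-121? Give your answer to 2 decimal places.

Writing the weighted mean with unknown fraction x of Sb-121:
120.90381·x + 122.90421·(1 − x) = 121.75978
(120.90381 − 122.90421)·x = 121.75978 − 122.90421
x = -1.14443 / -2.00040 = 0.57210 → 57.21% Sb-121, 42.79% Sb-123.

57.21%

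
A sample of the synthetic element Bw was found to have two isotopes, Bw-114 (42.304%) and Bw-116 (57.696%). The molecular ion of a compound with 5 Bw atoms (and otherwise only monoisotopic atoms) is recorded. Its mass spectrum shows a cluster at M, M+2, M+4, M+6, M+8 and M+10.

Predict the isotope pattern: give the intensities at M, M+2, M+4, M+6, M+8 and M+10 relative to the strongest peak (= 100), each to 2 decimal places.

The 5 Bw atoms are independent, so intensities follow the terms of (0.42304 + 0.57696)^5.
P(M) = 0.42304^5 = 0.013549
P(M+2) = 5 × 0.42304^4 × 0.57696^1 = 0.092394
P(M+4) = 10 × 0.42304^3 × 0.57696^2 = 0.252020
P(M+6) = 10 × 0.42304^2 × 0.57696^3 = 0.343716
P(M+8) = 5 × 0.42304^1 × 0.57696^4 = 0.234387
P(M+10) = 0.57696^5 = 0.063934
The M+6 peak is largest (0.343716); scaling to 100 gives 3.94 : 26.88 : 73.32 : 100.00 : 68.19 : 18.60.

3.94 : 26.88 : 73.32 : 100.00 : 68.19 : 18.60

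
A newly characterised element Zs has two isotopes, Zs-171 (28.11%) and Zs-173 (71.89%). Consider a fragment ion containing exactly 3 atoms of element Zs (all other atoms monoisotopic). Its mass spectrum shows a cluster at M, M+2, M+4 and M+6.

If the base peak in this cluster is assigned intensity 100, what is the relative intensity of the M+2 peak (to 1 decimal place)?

39.1

Binomial terms of (0.2811 + 0.7189)^3: M 0.0222, M+2 0.1704, M+4 0.4358, M+6 0.3715 → M+4 is the base peak.
P(M+4) = C(3,2) × 0.2811^1 × 0.7189^2 = 3 × 0.2811 × 0.51681721 = 0.435832 (base)
P(M+2) = C(3,1) × 0.2811^2 × 0.7189^1 = 3 × 0.07901721 × 0.7189 = 0.170416
Relative intensity = 0.170416 / 0.435832 × 100 = 39.1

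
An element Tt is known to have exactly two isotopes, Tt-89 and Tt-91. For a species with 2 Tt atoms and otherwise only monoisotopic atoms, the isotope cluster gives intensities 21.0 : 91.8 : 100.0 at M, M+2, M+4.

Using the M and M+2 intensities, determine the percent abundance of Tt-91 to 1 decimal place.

68.6%

If p is the fraction of Tt that is Tt-89, then I(M+2)/I(M) = [C(2,1)·p^1·(1−p)] / p^2 = 2·(1−p)/p = 91.8/21.0 = 4.3714
(1−p)/p = 4.3714/2 = 2.1857  ⇒  p = 1/(1 + 2.1857) = 0.3139
Tt-89: 31.4%, Tt-91: 68.6%.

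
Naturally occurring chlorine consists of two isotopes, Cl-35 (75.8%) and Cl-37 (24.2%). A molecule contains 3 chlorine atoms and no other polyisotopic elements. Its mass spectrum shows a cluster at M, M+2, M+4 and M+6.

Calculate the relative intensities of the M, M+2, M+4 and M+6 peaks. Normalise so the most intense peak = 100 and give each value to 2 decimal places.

Each Cl atom is independently Cl-35 (p = 0.758) or Cl-37 (q = 0.242); the cluster is the binomial expansion (p + q)^3.
P(M) = 0.758^3 = 0.435520
P(M+2) = 3 × 0.758^2 × 0.242^1 = 0.417133
P(M+4) = 3 × 0.758^1 × 0.242^2 = 0.133175
P(M+6) = 0.242^3 = 0.014172
The M peak is largest (0.435520); scaling to 100 gives 100.00 : 95.78 : 30.58 : 3.25.

100.00 : 95.78 : 30.58 : 3.25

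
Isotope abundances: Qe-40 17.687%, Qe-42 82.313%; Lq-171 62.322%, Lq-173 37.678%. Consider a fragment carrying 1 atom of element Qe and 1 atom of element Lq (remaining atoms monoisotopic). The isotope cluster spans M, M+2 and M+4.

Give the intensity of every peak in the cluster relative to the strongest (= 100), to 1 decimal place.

19.0 : 100.0 : 53.5

Element Qe pattern (n=1): 0.17687 : 0.82313
Element Lq pattern (n=1): 0.62322 : 0.37678
Convolve the two distributions (both contribute in 2-u steps):
  M: 0.17687×0.62322 = 0.110229
  M+2: 0.17687×0.37678 + 0.82313×0.62322 = 0.579632
  M+4: 0.82313×0.37678 = 0.310139
Scale to base peak (0.579632) = 100: 19.0 : 100.0 : 53.5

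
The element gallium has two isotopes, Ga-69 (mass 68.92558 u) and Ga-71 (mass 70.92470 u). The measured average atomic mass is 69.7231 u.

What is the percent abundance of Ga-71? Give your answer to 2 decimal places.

39.89%

Writing the weighted mean with unknown fraction x of Ga-69:
68.92558·x + 70.92470·(1 − x) = 69.7231
(68.92558 − 70.92470)·x = 69.7231 − 70.92470
x = -1.20160 / -1.99912 = 0.60106 → 60.11% Ga-69, 39.89% Ga-71.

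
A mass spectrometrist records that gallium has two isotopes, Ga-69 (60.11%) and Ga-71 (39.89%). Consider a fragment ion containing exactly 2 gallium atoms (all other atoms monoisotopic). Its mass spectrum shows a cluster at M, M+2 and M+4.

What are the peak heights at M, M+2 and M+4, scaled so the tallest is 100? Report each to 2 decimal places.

75.34 : 100.00 : 33.18

Each Ga atom is independently Ga-69 (p = 0.6011) or Ga-71 (q = 0.3989); the cluster is the binomial expansion (p + q)^2.
P(M) = 0.6011^2 = 0.361321
P(M+2) = 2 × 0.6011^1 × 0.3989^1 = 0.479558
P(M+4) = 0.3989^2 = 0.159121
The M+2 peak is largest (0.479558); scaling to 100 gives 75.34 : 100.00 : 33.18.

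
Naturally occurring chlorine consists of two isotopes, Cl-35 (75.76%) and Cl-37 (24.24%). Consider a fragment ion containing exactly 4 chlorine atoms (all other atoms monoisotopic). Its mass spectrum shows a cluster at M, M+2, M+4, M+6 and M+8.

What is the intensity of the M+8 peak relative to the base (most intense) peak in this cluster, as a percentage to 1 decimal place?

Binomial terms of (0.7576 + 0.2424)^4: M 0.3294, M+2 0.4216, M+4 0.2023, M+6 0.0432, M+8 0.0035 → M+2 is the base peak.
P(M+2) = C(4,1) × 0.7576^3 × 0.2424^1 = 4 × 0.4348304 × 0.2424 = 0.421612 (base)
P(M+8) = C(4,4) × 0.7576^0 × 0.2424^4 = 1 × 1.0000 × 0.00345247 = 0.003452
Relative intensity = 0.003452 / 0.421612 × 100 = 0.8

0.8%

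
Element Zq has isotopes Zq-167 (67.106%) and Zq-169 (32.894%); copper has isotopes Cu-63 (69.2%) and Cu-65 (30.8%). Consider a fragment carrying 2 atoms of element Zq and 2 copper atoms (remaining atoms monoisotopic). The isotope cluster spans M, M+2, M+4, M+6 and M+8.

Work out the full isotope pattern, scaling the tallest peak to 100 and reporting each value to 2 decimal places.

53.46 : 100.00 : 70.09 : 21.82 : 2.54

Element Zq pattern (n=2): 0.45032152 : 0.44147695 : 0.10820152
Copper pattern (n=2): 0.478864 : 0.426272 : 0.094864
Convolve the two distributions (both contribute in 2-u steps):
  M: 0.45032152×0.478864 = 0.215643
  M+2: 0.45032152×0.426272 + 0.44147695×0.478864 = 0.403367
  M+4: 0.45032152×0.094864 + 0.44147695×0.426272 + 0.10820152×0.478864 = 0.282722
  M+6: 0.44147695×0.094864 + 0.10820152×0.426272 = 0.088004
  M+8: 0.10820152×0.094864 = 0.010264
Scale to base peak (0.403367) = 100: 53.46 : 100.00 : 70.09 : 21.82 : 2.54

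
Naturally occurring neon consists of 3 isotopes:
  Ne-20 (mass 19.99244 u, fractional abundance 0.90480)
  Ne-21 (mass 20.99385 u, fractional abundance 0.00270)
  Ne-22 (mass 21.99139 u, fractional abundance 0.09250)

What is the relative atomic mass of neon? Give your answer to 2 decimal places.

20.18 u

Ar = Σ fᵢ·mᵢ = 0.90480 × 19.99244 + 0.00270 × 20.99385 + 0.09250 × 21.99139
= 18.089160 + 0.056683 + 2.034204 = 20.180047 u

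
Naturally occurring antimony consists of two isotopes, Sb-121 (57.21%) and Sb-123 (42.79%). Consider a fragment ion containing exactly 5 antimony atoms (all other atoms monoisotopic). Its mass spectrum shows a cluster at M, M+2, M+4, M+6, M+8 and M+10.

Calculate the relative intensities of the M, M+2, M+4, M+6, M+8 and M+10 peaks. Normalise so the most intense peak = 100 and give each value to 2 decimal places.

Each Sb atom is independently Sb-121 (p = 0.5721) or Sb-123 (q = 0.4279); the cluster is the binomial expansion (p + q)^5.
P(M) = 0.5721^5 = 0.061286
P(M+2) = 5 × 0.5721^4 × 0.4279^1 = 0.229192
P(M+4) = 10 × 0.5721^3 × 0.4279^2 = 0.342847
P(M+6) = 10 × 0.5721^2 × 0.4279^3 = 0.256431
P(M+8) = 5 × 0.5721^1 × 0.4279^4 = 0.095898
P(M+10) = 0.4279^5 = 0.014345
The M+4 peak is largest (0.342847); scaling to 100 gives 17.88 : 66.85 : 100.00 : 74.79 : 27.97 : 4.18.

17.88 : 66.85 : 100.00 : 74.79 : 27.97 : 4.18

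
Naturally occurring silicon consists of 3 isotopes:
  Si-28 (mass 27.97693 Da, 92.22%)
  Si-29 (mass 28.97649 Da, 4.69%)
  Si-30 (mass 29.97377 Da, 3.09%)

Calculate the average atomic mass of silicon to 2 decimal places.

28.09 Da

Ar = Σ fᵢ·mᵢ = 0.9222 × 27.97693 + 0.0469 × 28.97649 + 0.0309 × 29.97377
= 25.800325 + 1.358997 + 0.926189 = 28.085511 Da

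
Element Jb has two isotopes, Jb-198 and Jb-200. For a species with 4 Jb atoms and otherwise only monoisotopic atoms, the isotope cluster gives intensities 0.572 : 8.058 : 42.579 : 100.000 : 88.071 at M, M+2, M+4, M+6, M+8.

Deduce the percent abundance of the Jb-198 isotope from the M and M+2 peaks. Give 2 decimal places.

If p is the fraction of Jb that is Jb-198, then I(M+2)/I(M) = [C(4,1)·p^3·(1−p)] / p^4 = 4·(1−p)/p = 8.058/0.572 = 14.0874
(1−p)/p = 14.0874/4 = 3.5219  ⇒  p = 1/(1 + 3.5219) = 0.2211
Jb-198: 22.11%, Jb-200: 77.89%.

22.11%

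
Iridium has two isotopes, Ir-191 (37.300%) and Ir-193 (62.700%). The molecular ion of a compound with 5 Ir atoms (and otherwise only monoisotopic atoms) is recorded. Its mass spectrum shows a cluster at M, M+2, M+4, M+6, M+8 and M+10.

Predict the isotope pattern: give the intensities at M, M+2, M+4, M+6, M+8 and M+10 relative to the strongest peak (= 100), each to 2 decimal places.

2.11 : 17.70 : 59.49 : 100.00 : 84.05 : 28.26

The 5 Ir atoms are independent, so intensities follow the terms of (0.37300 + 0.62700)^5.
P(M) = 0.37300^5 = 0.007220
P(M+2) = 5 × 0.37300^4 × 0.62700^1 = 0.060684
P(M+4) = 10 × 0.37300^3 × 0.62700^2 = 0.204015
P(M+6) = 10 × 0.37300^2 × 0.62700^3 = 0.342942
P(M+8) = 5 × 0.37300^1 × 0.62700^4 = 0.288237
P(M+10) = 0.62700^5 = 0.096903
The M+6 peak is largest (0.342942); scaling to 100 gives 2.11 : 17.70 : 59.49 : 100.00 : 84.05 : 28.26.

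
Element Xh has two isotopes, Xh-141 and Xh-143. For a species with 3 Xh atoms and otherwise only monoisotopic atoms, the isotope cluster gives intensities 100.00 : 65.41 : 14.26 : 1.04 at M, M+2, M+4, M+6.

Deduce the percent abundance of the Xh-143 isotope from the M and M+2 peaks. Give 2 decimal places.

17.90%

Write p for the Xh-141 fraction. I(M+2)/I(M) = [C(3,1)·p^2·(1−p)] / p^3 = 3·(1−p)/p = 65.41/100.00 = 0.6541
(1−p)/p = 0.6541/3 = 0.2180  ⇒  p = 1/(1 + 0.2180) = 0.8210
Xh-141: 82.10%, Xh-143: 17.90%.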